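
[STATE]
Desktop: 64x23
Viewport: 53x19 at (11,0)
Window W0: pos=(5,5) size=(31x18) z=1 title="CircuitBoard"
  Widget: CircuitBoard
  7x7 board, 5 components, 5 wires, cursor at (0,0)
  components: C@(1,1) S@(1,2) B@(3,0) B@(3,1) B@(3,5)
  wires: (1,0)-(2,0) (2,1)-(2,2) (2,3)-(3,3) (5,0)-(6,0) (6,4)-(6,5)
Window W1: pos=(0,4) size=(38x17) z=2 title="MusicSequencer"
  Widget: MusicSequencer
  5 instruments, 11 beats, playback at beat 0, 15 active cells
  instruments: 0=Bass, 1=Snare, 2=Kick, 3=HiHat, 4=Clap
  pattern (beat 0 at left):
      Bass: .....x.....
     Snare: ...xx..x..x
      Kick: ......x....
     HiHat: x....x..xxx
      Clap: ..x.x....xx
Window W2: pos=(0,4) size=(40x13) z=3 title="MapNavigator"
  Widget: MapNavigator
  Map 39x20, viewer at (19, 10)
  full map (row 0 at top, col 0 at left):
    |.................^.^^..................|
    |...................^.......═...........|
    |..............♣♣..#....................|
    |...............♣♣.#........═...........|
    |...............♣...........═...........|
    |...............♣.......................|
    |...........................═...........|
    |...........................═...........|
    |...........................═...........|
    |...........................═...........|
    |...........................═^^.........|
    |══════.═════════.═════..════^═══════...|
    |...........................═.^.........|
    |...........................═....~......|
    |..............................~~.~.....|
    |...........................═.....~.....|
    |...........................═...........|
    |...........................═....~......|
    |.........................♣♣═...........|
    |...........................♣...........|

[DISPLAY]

                                                     
                                                     
                                                     
                                                     
━━━━━━━━━━━━━━━━━━━━━━━━━━━━┓                        
tor                         ┃                        
────────────────────────────┨                        
.................═..........┃                        
.................═..........┃                        
.................═..........┃                        
.................═..........┃                        
.........@.......═^^........┃                        
══════.═════..════^═══════..┃                        
.................═.^........┃                        
.................═....~.....┃                        
....................~~.~....┃                        
━━━━━━━━━━━━━━━━━━━━━━━━━━━━┛                        
                          ┃                          
                          ┃                          


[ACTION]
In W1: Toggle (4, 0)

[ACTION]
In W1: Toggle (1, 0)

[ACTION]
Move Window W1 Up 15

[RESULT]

━━━━━━━━━━━━━━━━━━━━━━━━━━┓                          
encer                     ┃                          
──────────────────────────┨                          
4567890                   ┃                          
━━━━━━━━━━━━━━━━━━━━━━━━━━━━┓                        
tor                         ┃                        
────────────────────────────┨                        
.................═..........┃                        
.................═..........┃                        
.................═..........┃                        
.................═..........┃                        
.........@.......═^^........┃                        
══════.═════..════^═══════..┃                        
.................═.^........┃                        
.................═....~.....┃                        
....................~~.~....┃                        
━━━━━━━━━━━━━━━━━━━━━━━━━━━━┛                        
                        ┃                            
                        ┃                            


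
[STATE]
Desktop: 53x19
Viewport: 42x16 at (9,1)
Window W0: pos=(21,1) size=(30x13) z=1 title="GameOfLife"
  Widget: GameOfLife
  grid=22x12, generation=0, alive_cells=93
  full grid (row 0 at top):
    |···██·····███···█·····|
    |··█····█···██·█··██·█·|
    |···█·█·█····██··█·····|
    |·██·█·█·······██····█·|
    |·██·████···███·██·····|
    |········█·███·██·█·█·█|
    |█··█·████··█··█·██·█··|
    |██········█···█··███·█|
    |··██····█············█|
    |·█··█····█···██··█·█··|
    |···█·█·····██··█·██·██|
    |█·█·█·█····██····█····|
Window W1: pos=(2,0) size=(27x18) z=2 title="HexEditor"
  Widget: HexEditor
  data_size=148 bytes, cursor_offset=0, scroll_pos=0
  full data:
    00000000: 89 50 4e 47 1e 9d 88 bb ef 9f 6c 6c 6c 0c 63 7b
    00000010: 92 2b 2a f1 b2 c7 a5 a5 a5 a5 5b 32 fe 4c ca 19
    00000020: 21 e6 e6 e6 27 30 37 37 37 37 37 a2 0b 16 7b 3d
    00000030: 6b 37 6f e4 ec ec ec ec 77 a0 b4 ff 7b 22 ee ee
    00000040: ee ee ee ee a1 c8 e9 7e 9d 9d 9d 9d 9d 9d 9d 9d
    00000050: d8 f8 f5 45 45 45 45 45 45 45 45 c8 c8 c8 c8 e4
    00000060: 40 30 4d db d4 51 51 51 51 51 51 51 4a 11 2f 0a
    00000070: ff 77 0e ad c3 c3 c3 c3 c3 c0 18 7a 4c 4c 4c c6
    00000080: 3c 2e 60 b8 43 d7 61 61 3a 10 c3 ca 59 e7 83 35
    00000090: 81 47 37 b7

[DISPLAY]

itor               ┃━━━━━━━━━━━━━━━━━━━━━┓
───────────────────┨Life                 ┃
00  89 50 4e 47 1e ┃─────────────────────┨
10  92 2b 2a f1 b2 ┃                     ┃
20  21 e6 e6 e6 27 ┃█····██··█·····      ┃
30  6b 37 6f e4 ec ┃·······██····█·      ┃
40  ee ee ee ee a1 ┃█···███·██·····      ┃
50  d8 f8 f5 45 45 ┃·█·███·██·█·█·█      ┃
60  40 30 4d db d4 ┃██··█··█·██·█··      ┃
70  ff 77 0e ad c3 ┃···█···█··███·█      ┃
80  3c 2e 60 b8 43 ┃·█············█      ┃
90  81 47 37 b7    ┃··█···██··█·█··      ┃
                   ┃━━━━━━━━━━━━━━━━━━━━━┛
                   ┃                      
                   ┃                      
                   ┃                      


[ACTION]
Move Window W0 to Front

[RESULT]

itor        ┏━━━━━━━━━━━━━━━━━━━━━━━━━━━━┓
────────────┃ GameOfLife                 ┃
00  89 50 4e┠────────────────────────────┨
10  92 2b 2a┃Gen: 0                      ┃
20  21 e6 e6┃···█·█·█····██··█·····      ┃
30  6b 37 6f┃·██·█·█·······██····█·      ┃
40  ee ee ee┃·██·████···███·██·····      ┃
50  d8 f8 f5┃········█·███·██·█·█·█      ┃
60  40 30 4d┃█··█·████··█··█·██·█··      ┃
70  ff 77 0e┃██········█···█··███·█      ┃
80  3c 2e 60┃··██····█············█      ┃
90  81 47 37┃·█··█····█···██··█·█··      ┃
            ┗━━━━━━━━━━━━━━━━━━━━━━━━━━━━┛
                   ┃                      
                   ┃                      
                   ┃                      


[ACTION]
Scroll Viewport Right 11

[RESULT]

or        ┏━━━━━━━━━━━━━━━━━━━━━━━━━━━━┓  
──────────┃ GameOfLife                 ┃  
  89 50 4e┠────────────────────────────┨  
  92 2b 2a┃Gen: 0                      ┃  
  21 e6 e6┃···█·█·█····██··█·····      ┃  
  6b 37 6f┃·██·█·█·······██····█·      ┃  
  ee ee ee┃·██·████···███·██·····      ┃  
  d8 f8 f5┃········█·███·██·█·█·█      ┃  
  40 30 4d┃█··█·████··█··█·██·█··      ┃  
  ff 77 0e┃██········█···█··███·█      ┃  
  3c 2e 60┃··██····█············█      ┃  
  81 47 37┃·█··█····█···██··█·█··      ┃  
          ┗━━━━━━━━━━━━━━━━━━━━━━━━━━━━┛  
                 ┃                        
                 ┃                        
                 ┃                        


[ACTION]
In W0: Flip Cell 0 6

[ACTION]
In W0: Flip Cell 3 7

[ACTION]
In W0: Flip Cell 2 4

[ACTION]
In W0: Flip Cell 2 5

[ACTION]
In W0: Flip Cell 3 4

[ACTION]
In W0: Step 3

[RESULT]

or        ┏━━━━━━━━━━━━━━━━━━━━━━━━━━━━┓  
──────────┃ GameOfLife                 ┃  
  89 50 4e┠────────────────────────────┨  
  92 2b 2a┃Gen: 3                      ┃  
  21 e6 e6┃██···█·······██·█·····      ┃  
  6b 37 6f┃██·██·················      ┃  
  ee ee ee┃██·····██·············      ┃  
  d8 f8 f5┃······█···········███·      ┃  
  40 30 4d┃·······█·███···█·█···█      ┃  
  ff 77 0e┃···█···████····█·█····      ┃  
  3c 2e 60┃······█·██··█··█···█··      ┃  
  81 47 37┃·█·███····█·██·····█··      ┃  
          ┗━━━━━━━━━━━━━━━━━━━━━━━━━━━━┛  
                 ┃                        
                 ┃                        
                 ┃                        


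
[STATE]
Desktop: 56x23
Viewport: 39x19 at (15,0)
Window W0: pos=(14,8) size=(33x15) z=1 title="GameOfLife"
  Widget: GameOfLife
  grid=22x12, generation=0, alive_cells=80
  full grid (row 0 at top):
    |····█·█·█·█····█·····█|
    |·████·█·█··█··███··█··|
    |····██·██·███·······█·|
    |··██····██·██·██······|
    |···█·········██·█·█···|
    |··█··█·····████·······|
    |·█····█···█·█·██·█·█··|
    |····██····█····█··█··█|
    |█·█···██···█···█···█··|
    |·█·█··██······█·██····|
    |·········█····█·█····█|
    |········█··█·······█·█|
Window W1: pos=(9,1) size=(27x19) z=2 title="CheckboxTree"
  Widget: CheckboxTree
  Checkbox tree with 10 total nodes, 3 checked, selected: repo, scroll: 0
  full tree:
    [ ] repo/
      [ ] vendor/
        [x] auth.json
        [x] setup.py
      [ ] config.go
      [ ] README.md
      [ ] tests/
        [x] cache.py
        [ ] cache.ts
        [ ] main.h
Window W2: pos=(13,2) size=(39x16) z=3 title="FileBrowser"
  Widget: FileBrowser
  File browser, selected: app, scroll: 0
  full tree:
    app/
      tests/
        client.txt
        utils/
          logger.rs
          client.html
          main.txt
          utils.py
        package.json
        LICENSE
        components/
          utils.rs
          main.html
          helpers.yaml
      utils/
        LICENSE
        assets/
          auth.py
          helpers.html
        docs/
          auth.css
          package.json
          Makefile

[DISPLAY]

                                       
━━━━━━━━━━━━━━━━━━━━┓                  
━━━━━━━━━━━━━━━━━━━━━━━━━━━━━━━━━━━━┓  
FileBrowser                         ┃  
────────────────────────────────────┨  
 [-] app/                           ┃  
   [+] tests/                       ┃  
   [+] utils/                       ┃  
                                    ┃  
                                    ┃  
                                    ┃  
                                    ┃  
                                    ┃  
                                    ┃  
                                    ┃  
                                    ┃  
                                    ┃  
━━━━━━━━━━━━━━━━━━━━━━━━━━━━━━━━━━━━┛  
                    ┃█         ┃       


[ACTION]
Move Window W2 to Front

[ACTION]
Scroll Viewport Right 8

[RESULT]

                                       
━━━━━━━━━━━━━━━━━━┓                    
━━━━━━━━━━━━━━━━━━━━━━━━━━━━━━━━━━┓    
leBrowser                         ┃    
──────────────────────────────────┨    
-] app/                           ┃    
 [+] tests/                       ┃    
 [+] utils/                       ┃    
                                  ┃    
                                  ┃    
                                  ┃    
                                  ┃    
                                  ┃    
                                  ┃    
                                  ┃    
                                  ┃    
                                  ┃    
━━━━━━━━━━━━━━━━━━━━━━━━━━━━━━━━━━┛    
                  ┃█         ┃         


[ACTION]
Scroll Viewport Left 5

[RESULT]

                                       
━━━━━━━━━━━━━━━━━━━━━━━┓               
h┏━━━━━━━━━━━━━━━━━━━━━━━━━━━━━━━━━━━━━
─┃ FileBrowser                         
-┠─────────────────────────────────────
 ┃> [-] app/                           
 ┃    [+] tests/                       
 ┃    [+] utils/                       
 ┃                                     
 ┃                                     
 ┃                                     
 ┃                                     
 ┃                                     
 ┃                                     
 ┃                                     
 ┃                                     
 ┃                                     
 ┗━━━━━━━━━━━━━━━━━━━━━━━━━━━━━━━━━━━━━
                       ┃█         ┃    


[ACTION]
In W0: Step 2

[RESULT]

                                       
━━━━━━━━━━━━━━━━━━━━━━━┓               
h┏━━━━━━━━━━━━━━━━━━━━━━━━━━━━━━━━━━━━━
─┃ FileBrowser                         
-┠─────────────────────────────────────
 ┃> [-] app/                           
 ┃    [+] tests/                       
 ┃    [+] utils/                       
 ┃                                     
 ┃                                     
 ┃                                     
 ┃                                     
 ┃                                     
 ┃                                     
 ┃                                     
 ┃                                     
 ┃                                     
 ┗━━━━━━━━━━━━━━━━━━━━━━━━━━━━━━━━━━━━━
                       ┃·         ┃    


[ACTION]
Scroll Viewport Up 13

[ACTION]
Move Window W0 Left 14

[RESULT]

                                       
━━━━━━━━━━━━━━━━━━━━━━━┓               
h┏━━━━━━━━━━━━━━━━━━━━━━━━━━━━━━━━━━━━━
─┃ FileBrowser                         
-┠─────────────────────────────────────
 ┃> [-] app/                           
 ┃    [+] tests/                       
 ┃    [+] utils/                       
 ┃                                     
 ┃                                     
 ┃                                     
 ┃                                     
 ┃                                     
 ┃                                     
 ┃                                     
 ┃                                     
 ┃                                     
 ┗━━━━━━━━━━━━━━━━━━━━━━━━━━━━━━━━━━━━━
                       ┃               


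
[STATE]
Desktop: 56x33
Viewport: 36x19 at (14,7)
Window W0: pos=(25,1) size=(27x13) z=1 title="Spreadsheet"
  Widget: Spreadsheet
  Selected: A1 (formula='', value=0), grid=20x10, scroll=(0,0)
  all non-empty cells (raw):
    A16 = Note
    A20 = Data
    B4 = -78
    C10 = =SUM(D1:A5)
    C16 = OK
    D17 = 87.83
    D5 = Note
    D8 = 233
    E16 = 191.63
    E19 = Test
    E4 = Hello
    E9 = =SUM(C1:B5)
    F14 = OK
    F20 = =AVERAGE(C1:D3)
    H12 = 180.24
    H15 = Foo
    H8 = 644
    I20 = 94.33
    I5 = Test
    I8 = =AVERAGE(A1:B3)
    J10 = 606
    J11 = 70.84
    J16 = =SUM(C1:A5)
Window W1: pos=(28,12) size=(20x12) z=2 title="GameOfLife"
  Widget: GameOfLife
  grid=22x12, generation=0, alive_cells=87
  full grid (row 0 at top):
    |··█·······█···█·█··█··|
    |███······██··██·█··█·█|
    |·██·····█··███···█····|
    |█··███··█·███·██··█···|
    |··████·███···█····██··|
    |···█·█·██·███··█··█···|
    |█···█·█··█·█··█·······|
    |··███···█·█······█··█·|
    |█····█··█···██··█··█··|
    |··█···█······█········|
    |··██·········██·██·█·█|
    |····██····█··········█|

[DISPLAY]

           ┃  1      [0]       0    
           ┃  2        0       0    
           ┃  3        0       0    
           ┃  4        0     -78    
           ┃  5        0       0    
           ┃  ┏━━━━━━━━━━━━━━━━━━┓  
           ┗━━┃ GameOfLife       ┃━━
              ┠──────────────────┨  
              ┃Gen: 0            ┃  
              ┃█·····█··███···█··┃  
              ┃·███··█·███·██··█·┃  
              ┃████·███···█····██┃  
              ┃·█·█·██·███··█··█·┃  
              ┃··█·█··█·█··█·····┃  
              ┃███···█·█······█··┃  
              ┃···█··█···██··█··█┃  
              ┗━━━━━━━━━━━━━━━━━━┛  
                                    
                                    


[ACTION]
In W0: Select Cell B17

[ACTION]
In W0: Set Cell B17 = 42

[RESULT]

           ┃  1        0       0    
           ┃  2        0       0    
           ┃  3        0       0    
           ┃  4        0     -78    
           ┃  5        0       0    
           ┃  ┏━━━━━━━━━━━━━━━━━━┓  
           ┗━━┃ GameOfLife       ┃━━
              ┠──────────────────┨  
              ┃Gen: 0            ┃  
              ┃█·····█··███···█··┃  
              ┃·███··█·███·██··█·┃  
              ┃████·███···█····██┃  
              ┃·█·█·██·███··█··█·┃  
              ┃··█·█··█·█··█·····┃  
              ┃███···█·█······█··┃  
              ┃···█··█···██··█··█┃  
              ┗━━━━━━━━━━━━━━━━━━┛  
                                    
                                    


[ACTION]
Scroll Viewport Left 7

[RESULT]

                  ┃  1        0     
                  ┃  2        0     
                  ┃  3        0     
                  ┃  4        0     
                  ┃  5        0     
                  ┃  ┏━━━━━━━━━━━━━━
                  ┗━━┃ GameOfLife   
                     ┠──────────────
                     ┃Gen: 0        
                     ┃█·····█··███··
                     ┃·███··█·███·██
                     ┃████·███···█··
                     ┃·█·█·██·███··█
                     ┃··█·█··█·█··█·
                     ┃███···█·█·····
                     ┃···█··█···██··
                     ┗━━━━━━━━━━━━━━
                                    
                                    


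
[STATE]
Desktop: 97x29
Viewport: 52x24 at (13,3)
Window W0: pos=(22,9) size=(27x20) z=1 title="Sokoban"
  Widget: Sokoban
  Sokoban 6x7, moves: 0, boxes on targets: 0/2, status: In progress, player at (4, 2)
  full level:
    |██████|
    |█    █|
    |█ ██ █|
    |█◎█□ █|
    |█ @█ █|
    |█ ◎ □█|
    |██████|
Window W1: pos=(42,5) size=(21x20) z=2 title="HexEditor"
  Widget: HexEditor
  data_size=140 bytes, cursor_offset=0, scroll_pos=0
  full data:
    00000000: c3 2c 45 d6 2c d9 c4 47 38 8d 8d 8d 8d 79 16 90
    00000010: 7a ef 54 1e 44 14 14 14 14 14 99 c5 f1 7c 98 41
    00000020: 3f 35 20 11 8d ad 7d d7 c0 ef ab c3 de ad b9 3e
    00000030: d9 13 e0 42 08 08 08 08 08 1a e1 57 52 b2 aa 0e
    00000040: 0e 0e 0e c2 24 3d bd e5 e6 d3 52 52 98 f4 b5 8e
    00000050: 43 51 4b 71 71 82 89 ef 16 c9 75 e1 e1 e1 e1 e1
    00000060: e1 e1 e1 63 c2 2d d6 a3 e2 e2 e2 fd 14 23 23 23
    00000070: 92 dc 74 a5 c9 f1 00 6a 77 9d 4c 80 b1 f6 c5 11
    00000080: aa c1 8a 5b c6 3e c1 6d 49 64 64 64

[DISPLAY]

                                                    
                                                    
                             ┏━━━━━━━━━━━━━━━━━━━┓  
                             ┃ HexEditor         ┃  
                             ┠───────────────────┨  
                             ┃00000000  C3 2c 45 ┃  
         ┏━━━━━━━━━━━━━━━━━━━┃00000010  7a ef 54 ┃  
         ┃ Sokoban           ┃00000020  3f 35 20 ┃  
         ┠───────────────────┃00000030  d9 13 e0 ┃  
         ┃██████             ┃00000040  0e 0e 0e ┃  
         ┃█    █             ┃00000050  43 51 4b ┃  
         ┃█ ██ █             ┃00000060  e1 e1 e1 ┃  
         ┃█◎█□ █             ┃00000070  92 dc 74 ┃  
         ┃█ @█ █             ┃00000080  aa c1 8a ┃  
         ┃█ ◎ □█             ┃                   ┃  
         ┃██████             ┃                   ┃  
         ┃Moves: 0  0/2      ┃                   ┃  
         ┃                   ┃                   ┃  
         ┃                   ┃                   ┃  
         ┃                   ┃                   ┃  
         ┃                   ┃                   ┃  
         ┃                   ┗━━━━━━━━━━━━━━━━━━━┛  
         ┃                         ┃                
         ┃                         ┃                


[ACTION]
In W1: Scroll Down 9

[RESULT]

                                                    
                                                    
                             ┏━━━━━━━━━━━━━━━━━━━┓  
                             ┃ HexEditor         ┃  
                             ┠───────────────────┨  
                             ┃00000080  aa c1 8a ┃  
         ┏━━━━━━━━━━━━━━━━━━━┃                   ┃  
         ┃ Sokoban           ┃                   ┃  
         ┠───────────────────┃                   ┃  
         ┃██████             ┃                   ┃  
         ┃█    █             ┃                   ┃  
         ┃█ ██ █             ┃                   ┃  
         ┃█◎█□ █             ┃                   ┃  
         ┃█ @█ █             ┃                   ┃  
         ┃█ ◎ □█             ┃                   ┃  
         ┃██████             ┃                   ┃  
         ┃Moves: 0  0/2      ┃                   ┃  
         ┃                   ┃                   ┃  
         ┃                   ┃                   ┃  
         ┃                   ┃                   ┃  
         ┃                   ┃                   ┃  
         ┃                   ┗━━━━━━━━━━━━━━━━━━━┛  
         ┃                         ┃                
         ┃                         ┃                


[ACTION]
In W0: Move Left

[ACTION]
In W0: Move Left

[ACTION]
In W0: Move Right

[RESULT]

                                                    
                                                    
                             ┏━━━━━━━━━━━━━━━━━━━┓  
                             ┃ HexEditor         ┃  
                             ┠───────────────────┨  
                             ┃00000080  aa c1 8a ┃  
         ┏━━━━━━━━━━━━━━━━━━━┃                   ┃  
         ┃ Sokoban           ┃                   ┃  
         ┠───────────────────┃                   ┃  
         ┃██████             ┃                   ┃  
         ┃█    █             ┃                   ┃  
         ┃█ ██ █             ┃                   ┃  
         ┃█◎█□ █             ┃                   ┃  
         ┃█ @█ █             ┃                   ┃  
         ┃█ ◎ □█             ┃                   ┃  
         ┃██████             ┃                   ┃  
         ┃Moves: 2  0/2      ┃                   ┃  
         ┃                   ┃                   ┃  
         ┃                   ┃                   ┃  
         ┃                   ┃                   ┃  
         ┃                   ┃                   ┃  
         ┃                   ┗━━━━━━━━━━━━━━━━━━━┛  
         ┃                         ┃                
         ┃                         ┃                


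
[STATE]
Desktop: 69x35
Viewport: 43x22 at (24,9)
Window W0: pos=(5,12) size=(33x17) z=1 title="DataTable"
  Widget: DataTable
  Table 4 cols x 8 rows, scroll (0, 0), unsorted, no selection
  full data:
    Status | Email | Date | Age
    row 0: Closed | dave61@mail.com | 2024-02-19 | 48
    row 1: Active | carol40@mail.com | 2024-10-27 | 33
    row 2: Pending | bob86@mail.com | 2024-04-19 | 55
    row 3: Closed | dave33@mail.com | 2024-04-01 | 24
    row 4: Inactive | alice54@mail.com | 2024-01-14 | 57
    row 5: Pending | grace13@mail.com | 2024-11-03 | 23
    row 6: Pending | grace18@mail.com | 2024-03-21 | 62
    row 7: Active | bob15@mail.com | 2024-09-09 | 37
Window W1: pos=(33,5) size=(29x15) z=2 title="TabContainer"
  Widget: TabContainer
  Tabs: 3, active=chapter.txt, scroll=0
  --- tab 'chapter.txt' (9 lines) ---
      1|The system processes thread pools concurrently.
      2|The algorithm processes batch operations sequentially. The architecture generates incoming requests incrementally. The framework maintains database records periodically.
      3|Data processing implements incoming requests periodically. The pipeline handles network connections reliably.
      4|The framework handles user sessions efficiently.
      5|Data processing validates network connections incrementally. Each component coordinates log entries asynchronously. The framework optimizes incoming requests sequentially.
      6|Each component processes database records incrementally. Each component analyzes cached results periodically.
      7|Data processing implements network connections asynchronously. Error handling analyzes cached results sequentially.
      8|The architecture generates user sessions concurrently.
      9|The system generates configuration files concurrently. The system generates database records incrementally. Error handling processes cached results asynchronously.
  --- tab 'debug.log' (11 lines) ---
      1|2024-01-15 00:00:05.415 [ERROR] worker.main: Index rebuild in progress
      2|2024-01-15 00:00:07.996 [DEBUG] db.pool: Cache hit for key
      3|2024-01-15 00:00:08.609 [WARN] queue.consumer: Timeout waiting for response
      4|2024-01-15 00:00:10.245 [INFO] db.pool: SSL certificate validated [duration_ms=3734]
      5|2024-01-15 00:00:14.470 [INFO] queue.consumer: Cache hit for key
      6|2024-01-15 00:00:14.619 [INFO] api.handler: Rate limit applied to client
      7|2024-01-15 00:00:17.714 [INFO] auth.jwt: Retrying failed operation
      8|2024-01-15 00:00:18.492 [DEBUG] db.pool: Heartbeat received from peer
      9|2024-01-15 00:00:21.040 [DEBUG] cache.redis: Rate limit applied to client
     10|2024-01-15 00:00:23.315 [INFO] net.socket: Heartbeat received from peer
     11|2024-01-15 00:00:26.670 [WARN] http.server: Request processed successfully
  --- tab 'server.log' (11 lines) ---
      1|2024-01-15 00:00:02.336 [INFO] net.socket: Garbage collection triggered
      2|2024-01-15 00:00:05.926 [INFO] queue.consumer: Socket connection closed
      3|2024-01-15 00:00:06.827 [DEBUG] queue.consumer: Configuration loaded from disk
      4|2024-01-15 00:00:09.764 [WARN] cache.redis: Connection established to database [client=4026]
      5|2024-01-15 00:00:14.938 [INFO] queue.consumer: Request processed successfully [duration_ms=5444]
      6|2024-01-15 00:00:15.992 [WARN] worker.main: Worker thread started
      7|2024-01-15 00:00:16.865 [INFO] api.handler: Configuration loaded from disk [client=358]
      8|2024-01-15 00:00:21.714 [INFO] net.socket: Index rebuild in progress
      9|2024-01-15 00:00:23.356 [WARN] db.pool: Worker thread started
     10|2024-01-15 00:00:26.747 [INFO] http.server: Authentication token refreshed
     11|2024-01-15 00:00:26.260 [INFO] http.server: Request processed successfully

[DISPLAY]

         ┃───────────────────────────┃     
         ┃The system processes thread┃     
         ┃The algorithm processes bat┃     
━━━━━━━━━┃Data processing implements ┃     
         ┃The framework handles user ┃     
─────────┃Data processing validates n┃     
       │D┃Each component processes da┃     
───────┼─┃Data processing implements ┃     
il.com │2┃The architecture generates ┃     
ail.com│2┃The system generates config┃     
l.com  │2┗━━━━━━━━━━━━━━━━━━━━━━━━━━━┛     
il.com │2024-┃                             
ail.com│2024-┃                             
ail.com│2024-┃                             
ail.com│2024-┃                             
l.com  │2024-┃                             
             ┃                             
             ┃                             
             ┃                             
━━━━━━━━━━━━━┛                             
                                           
                                           


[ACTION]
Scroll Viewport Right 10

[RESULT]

       ┃───────────────────────────┃       
       ┃The system processes thread┃       
       ┃The algorithm processes bat┃       
━━━━━━━┃Data processing implements ┃       
       ┃The framework handles user ┃       
───────┃Data processing validates n┃       
     │D┃Each component processes da┃       
─────┼─┃Data processing implements ┃       
.com │2┃The architecture generates ┃       
l.com│2┃The system generates config┃       
com  │2┗━━━━━━━━━━━━━━━━━━━━━━━━━━━┛       
.com │2024-┃                               
l.com│2024-┃                               
l.com│2024-┃                               
l.com│2024-┃                               
com  │2024-┃                               
           ┃                               
           ┃                               
           ┃                               
━━━━━━━━━━━┛                               
                                           
                                           


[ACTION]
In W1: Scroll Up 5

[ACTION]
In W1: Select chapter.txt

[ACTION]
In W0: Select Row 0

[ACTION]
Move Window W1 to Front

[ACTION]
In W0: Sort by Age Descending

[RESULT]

       ┃───────────────────────────┃       
       ┃The system processes thread┃       
       ┃The algorithm processes bat┃       
━━━━━━━┃Data processing implements ┃       
       ┃The framework handles user ┃       
───────┃Data processing validates n┃       
     │D┃Each component processes da┃       
─────┼─┃Data processing implements ┃       
l.com│2┃The architecture generates ┃       
l.com│2┃The system generates config┃       
com  │2┗━━━━━━━━━━━━━━━━━━━━━━━━━━━┛       
.com │2024-┃                               
com  │2024-┃                               
l.com│2024-┃                               
.com │2024-┃                               
l.com│2024-┃                               
           ┃                               
           ┃                               
           ┃                               
━━━━━━━━━━━┛                               
                                           
                                           


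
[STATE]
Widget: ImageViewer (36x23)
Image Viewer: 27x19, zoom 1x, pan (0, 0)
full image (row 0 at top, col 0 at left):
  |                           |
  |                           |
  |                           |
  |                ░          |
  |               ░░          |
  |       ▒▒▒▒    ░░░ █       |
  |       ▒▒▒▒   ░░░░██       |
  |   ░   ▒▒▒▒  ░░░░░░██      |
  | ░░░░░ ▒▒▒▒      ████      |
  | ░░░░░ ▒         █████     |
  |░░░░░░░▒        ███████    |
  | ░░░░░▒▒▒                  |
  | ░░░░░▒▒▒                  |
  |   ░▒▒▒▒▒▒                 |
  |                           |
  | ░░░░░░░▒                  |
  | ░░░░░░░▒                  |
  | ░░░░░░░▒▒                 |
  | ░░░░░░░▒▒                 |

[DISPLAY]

                                    
                                    
                                    
                ░                   
               ░░                   
       ▒▒▒▒    ░░░ █                
       ▒▒▒▒   ░░░░██                
   ░   ▒▒▒▒  ░░░░░░██               
 ░░░░░ ▒▒▒▒      ████               
 ░░░░░ ▒         █████              
░░░░░░░▒        ███████             
 ░░░░░▒▒▒                           
 ░░░░░▒▒▒                           
   ░▒▒▒▒▒▒                          
                                    
 ░░░░░░░▒                           
 ░░░░░░░▒                           
 ░░░░░░░▒▒                          
 ░░░░░░░▒▒                          
                                    
                                    
                                    
                                    


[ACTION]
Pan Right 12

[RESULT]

                                    
                                    
                                    
    ░                               
   ░░                               
   ░░░ █                            
  ░░░░██                            
 ░░░░░░██                           
     ████                           
     █████                          
    ███████                         
                                    
                                    
                                    
                                    
                                    
                                    
                                    
                                    
                                    
                                    
                                    
                                    


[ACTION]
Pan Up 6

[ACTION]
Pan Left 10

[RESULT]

                                    
                                    
                                    
              ░                     
             ░░                     
     ▒▒▒▒    ░░░ █                  
     ▒▒▒▒   ░░░░██                  
 ░   ▒▒▒▒  ░░░░░░██                 
░░░░ ▒▒▒▒      ████                 
░░░░ ▒         █████                
░░░░░▒        ███████               
░░░░▒▒▒                             
░░░░▒▒▒                             
 ░▒▒▒▒▒▒                            
                                    
░░░░░░▒                             
░░░░░░▒                             
░░░░░░▒▒                            
░░░░░░▒▒                            
                                    
                                    
                                    
                                    
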